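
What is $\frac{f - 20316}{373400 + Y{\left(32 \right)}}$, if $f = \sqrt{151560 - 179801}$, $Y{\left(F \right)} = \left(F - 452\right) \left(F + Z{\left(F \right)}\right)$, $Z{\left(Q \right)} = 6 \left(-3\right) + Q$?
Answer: $- \frac{5079}{88520} + \frac{i \sqrt{28241}}{354080} \approx -0.057377 + 0.00047461 i$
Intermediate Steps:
$Z{\left(Q \right)} = -18 + Q$
$Y{\left(F \right)} = \left(-452 + F\right) \left(-18 + 2 F\right)$ ($Y{\left(F \right)} = \left(F - 452\right) \left(F + \left(-18 + F\right)\right) = \left(-452 + F\right) \left(-18 + 2 F\right)$)
$f = i \sqrt{28241}$ ($f = \sqrt{-28241} = i \sqrt{28241} \approx 168.05 i$)
$\frac{f - 20316}{373400 + Y{\left(32 \right)}} = \frac{i \sqrt{28241} - 20316}{373400 + \left(8136 - 29504 + 2 \cdot 32^{2}\right)} = \frac{-20316 + i \sqrt{28241}}{373400 + \left(8136 - 29504 + 2 \cdot 1024\right)} = \frac{-20316 + i \sqrt{28241}}{373400 + \left(8136 - 29504 + 2048\right)} = \frac{-20316 + i \sqrt{28241}}{373400 - 19320} = \frac{-20316 + i \sqrt{28241}}{354080} = \left(-20316 + i \sqrt{28241}\right) \frac{1}{354080} = - \frac{5079}{88520} + \frac{i \sqrt{28241}}{354080}$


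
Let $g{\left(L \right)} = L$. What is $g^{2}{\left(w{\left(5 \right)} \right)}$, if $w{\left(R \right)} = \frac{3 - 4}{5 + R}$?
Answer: $\frac{1}{100} \approx 0.01$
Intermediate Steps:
$w{\left(R \right)} = - \frac{1}{5 + R}$
$g^{2}{\left(w{\left(5 \right)} \right)} = \left(- \frac{1}{5 + 5}\right)^{2} = \left(- \frac{1}{10}\right)^{2} = \frac{1}{100}$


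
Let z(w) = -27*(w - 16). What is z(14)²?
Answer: 2916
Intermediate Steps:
z(w) = 432 - 27*w (z(w) = -27*(-16 + w) = -(-432 + 27*w) = 432 - 27*w)
z(14)² = (432 - 27*14)² = (432 - 378)² = 54² = 2916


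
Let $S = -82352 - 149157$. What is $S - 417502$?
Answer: $-649011$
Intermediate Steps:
$S = -231509$ ($S = -82352 - 149157 = -231509$)
$S - 417502 = -231509 - 417502 = -649011$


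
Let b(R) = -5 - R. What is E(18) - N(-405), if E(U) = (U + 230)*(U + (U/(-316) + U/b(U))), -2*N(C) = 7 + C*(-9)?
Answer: 11050606/1817 ≈ 6081.8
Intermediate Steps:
N(C) = -7/2 + 9*C/2 (N(C) = -(7 + C*(-9))/2 = -(7 - 9*C)/2 = -7/2 + 9*C/2)
E(U) = (230 + U)*(315*U/316 + U/(-5 - U)) (E(U) = (U + 230)*(U + (U/(-316) + U/(-5 - U))) = (230 + U)*(U + (U*(-1/316) + U/(-5 - U))) = (230 + U)*(U + (-U/316 + U/(-5 - U))) = (230 + U)*(315*U/316 + U/(-5 - U)))
E(18) - N(-405) = (1/316)*18*(289570 + 315*18**2 + 73709*18)/(5 + 18) - (-7/2 + (9/2)*(-405)) = (1/316)*18*(289570 + 315*324 + 1326762)/23 - (-7/2 - 3645/2) = (1/316)*18*(1/23)*(289570 + 102060 + 1326762) - 1*(-1826) = (1/316)*18*(1/23)*1718392 + 1826 = 7732764/1817 + 1826 = 11050606/1817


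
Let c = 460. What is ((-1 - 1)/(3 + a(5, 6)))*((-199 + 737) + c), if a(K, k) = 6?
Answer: -1996/9 ≈ -221.78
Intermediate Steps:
((-1 - 1)/(3 + a(5, 6)))*((-199 + 737) + c) = ((-1 - 1)/(3 + 6))*((-199 + 737) + 460) = (-2/9)*(538 + 460) = -2*⅑*998 = -2/9*998 = -1996/9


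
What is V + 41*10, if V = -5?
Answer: 405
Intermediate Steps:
V + 41*10 = -5 + 41*10 = -5 + 410 = 405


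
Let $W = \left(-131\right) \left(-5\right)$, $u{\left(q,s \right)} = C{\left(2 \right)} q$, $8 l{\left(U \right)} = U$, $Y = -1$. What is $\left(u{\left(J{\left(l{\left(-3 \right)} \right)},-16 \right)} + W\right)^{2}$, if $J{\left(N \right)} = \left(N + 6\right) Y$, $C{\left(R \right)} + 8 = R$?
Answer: $\frac{7590025}{16} \approx 4.7438 \cdot 10^{5}$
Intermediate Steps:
$l{\left(U \right)} = \frac{U}{8}$
$C{\left(R \right)} = -8 + R$
$J{\left(N \right)} = -6 - N$ ($J{\left(N \right)} = \left(N + 6\right) \left(-1\right) = \left(6 + N\right) \left(-1\right) = -6 - N$)
$u{\left(q,s \right)} = - 6 q$ ($u{\left(q,s \right)} = \left(-8 + 2\right) q = - 6 q$)
$W = 655$
$\left(u{\left(J{\left(l{\left(-3 \right)} \right)},-16 \right)} + W\right)^{2} = \left(- 6 \left(-6 - \frac{1}{8} \left(-3\right)\right) + 655\right)^{2} = \left(- 6 \left(-6 - - \frac{3}{8}\right) + 655\right)^{2} = \left(- 6 \left(-6 + \frac{3}{8}\right) + 655\right)^{2} = \left(\left(-6\right) \left(- \frac{45}{8}\right) + 655\right)^{2} = \left(\frac{135}{4} + 655\right)^{2} = \left(\frac{2755}{4}\right)^{2} = \frac{7590025}{16}$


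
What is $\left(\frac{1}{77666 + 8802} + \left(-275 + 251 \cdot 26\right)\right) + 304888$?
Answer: $\frac{26903567053}{86468} \approx 3.1114 \cdot 10^{5}$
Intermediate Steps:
$\left(\frac{1}{77666 + 8802} + \left(-275 + 251 \cdot 26\right)\right) + 304888 = \left(\frac{1}{86468} + \left(-275 + 6526\right)\right) + 304888 = \left(\frac{1}{86468} + 6251\right) + 304888 = \frac{540511469}{86468} + 304888 = \frac{26903567053}{86468}$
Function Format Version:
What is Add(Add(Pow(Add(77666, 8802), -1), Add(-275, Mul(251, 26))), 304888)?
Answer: Rational(26903567053, 86468) ≈ 3.1114e+5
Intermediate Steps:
Add(Add(Pow(Add(77666, 8802), -1), Add(-275, Mul(251, 26))), 304888) = Add(Add(Pow(86468, -1), Add(-275, 6526)), 304888) = Add(Add(Rational(1, 86468), 6251), 304888) = Add(Rational(540511469, 86468), 304888) = Rational(26903567053, 86468)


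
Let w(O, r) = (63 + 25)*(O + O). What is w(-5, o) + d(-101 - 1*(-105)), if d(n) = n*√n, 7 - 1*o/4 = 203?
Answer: -872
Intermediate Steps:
o = -784 (o = 28 - 4*203 = 28 - 812 = -784)
w(O, r) = 176*O (w(O, r) = 88*(2*O) = 176*O)
d(n) = n^(3/2)
w(-5, o) + d(-101 - 1*(-105)) = 176*(-5) + (-101 - 1*(-105))^(3/2) = -880 + (-101 + 105)^(3/2) = -880 + 4^(3/2) = -880 + 8 = -872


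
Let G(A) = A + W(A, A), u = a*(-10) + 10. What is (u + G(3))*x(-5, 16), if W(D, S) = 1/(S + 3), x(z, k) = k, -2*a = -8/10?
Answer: 440/3 ≈ 146.67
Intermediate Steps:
a = ⅖ (a = -(-4)/10 = -½*(-⅘) = ⅖ ≈ 0.40000)
u = 6 (u = (⅖)*(-10) + 10 = -4 + 10 = 6)
W(D, S) = 1/(3 + S)
G(A) = A + 1/(3 + A)
(u + G(3))*x(-5, 16) = (6 + (1 + 3*(3 + 3))/(3 + 3))*16 = (6 + (1 + 3*6)/6)*16 = (6 + (1 + 18)/6)*16 = (6 + (⅙)*19)*16 = (6 + 19/6)*16 = (55/6)*16 = 440/3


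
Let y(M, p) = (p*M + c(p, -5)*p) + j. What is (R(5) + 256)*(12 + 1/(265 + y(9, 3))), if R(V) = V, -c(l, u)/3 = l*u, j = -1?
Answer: 444831/142 ≈ 3132.6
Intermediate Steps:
c(l, u) = -3*l*u
y(M, p) = -1 + 15*p² + M*p (y(M, p) = (p*M + (-3*p*(-5))*p) - 1 = (M*p + (15*p)*p) - 1 = (M*p + 15*p²) - 1 = (15*p² + M*p) - 1 = -1 + 15*p² + M*p)
(R(5) + 256)*(12 + 1/(265 + y(9, 3))) = (5 + 256)*(12 + 1/(265 + (-1 + 15*3² + 9*3))) = 261*(12 + 1/(265 + (-1 + 15*9 + 27))) = 261*(12 + 1/(265 + (-1 + 135 + 27))) = 261*(12 + 1/(265 + 161)) = 261*(12 + 1/426) = 261*(5113/426) = 444831/142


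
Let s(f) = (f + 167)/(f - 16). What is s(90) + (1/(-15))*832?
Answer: -57713/1110 ≈ -51.994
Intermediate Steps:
s(f) = (167 + f)/(-16 + f)
s(90) + (1/(-15))*832 = (167 + 90)/(-16 + 90) + (1/(-15))*832 = 257/74 + (1*(-1/15))*832 = (1/74)*257 - 1/15*832 = 257/74 - 832/15 = -57713/1110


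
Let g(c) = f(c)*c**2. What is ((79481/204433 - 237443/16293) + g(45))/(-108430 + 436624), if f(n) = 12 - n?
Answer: -222629751721811/1093157393444586 ≈ -0.20366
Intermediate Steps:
g(c) = c**2*(12 - c) (g(c) = (12 - c)*c**2 = c**2*(12 - c))
((79481/204433 - 237443/16293) + g(45))/(-108430 + 436624) = ((79481/204433 - 237443/16293) + 45**2*(12 - 1*45))/(-108430 + 436624) = ((79481*(1/204433) - 237443*1/16293) + 2025*(12 - 45))/328194 = ((79481/204433 - 237443/16293) + 2025*(-33))*(1/328194) = (-47246200886/3330826869 - 66825)*(1/328194) = -222629751721811/3330826869*1/328194 = -222629751721811/1093157393444586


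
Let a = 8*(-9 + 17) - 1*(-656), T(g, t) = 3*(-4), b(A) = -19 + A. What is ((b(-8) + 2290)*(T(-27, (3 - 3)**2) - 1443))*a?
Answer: -2370718800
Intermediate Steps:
T(g, t) = -12
a = 720 (a = 8*8 + 656 = 64 + 656 = 720)
((b(-8) + 2290)*(T(-27, (3 - 3)**2) - 1443))*a = (((-19 - 8) + 2290)*(-12 - 1443))*720 = ((-27 + 2290)*(-1455))*720 = (2263*(-1455))*720 = -3292665*720 = -2370718800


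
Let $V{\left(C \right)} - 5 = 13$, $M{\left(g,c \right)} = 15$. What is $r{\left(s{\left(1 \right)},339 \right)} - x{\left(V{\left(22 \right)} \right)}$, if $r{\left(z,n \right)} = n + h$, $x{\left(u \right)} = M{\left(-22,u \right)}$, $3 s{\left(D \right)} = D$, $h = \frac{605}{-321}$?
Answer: $\frac{103399}{321} \approx 322.12$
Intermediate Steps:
$V{\left(C \right)} = 18$ ($V{\left(C \right)} = 5 + 13 = 18$)
$h = - \frac{605}{321}$ ($h = 605 \left(- \frac{1}{321}\right) = - \frac{605}{321} \approx -1.8847$)
$s{\left(D \right)} = \frac{D}{3}$
$x{\left(u \right)} = 15$
$r{\left(z,n \right)} = - \frac{605}{321} + n$ ($r{\left(z,n \right)} = n - \frac{605}{321} = - \frac{605}{321} + n$)
$r{\left(s{\left(1 \right)},339 \right)} - x{\left(V{\left(22 \right)} \right)} = \left(- \frac{605}{321} + 339\right) - 15 = \frac{108214}{321} - 15 = \frac{103399}{321}$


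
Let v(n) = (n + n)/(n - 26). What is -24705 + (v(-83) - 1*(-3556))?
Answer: -2305075/109 ≈ -21147.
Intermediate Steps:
v(n) = 2*n/(-26 + n) (v(n) = (2*n)/(-26 + n) = 2*n/(-26 + n))
-24705 + (v(-83) - 1*(-3556)) = -24705 + (2*(-83)/(-26 - 83) - 1*(-3556)) = -24705 + (2*(-83)/(-109) + 3556) = -24705 + (2*(-83)*(-1/109) + 3556) = -24705 + (166/109 + 3556) = -24705 + 387770/109 = -2305075/109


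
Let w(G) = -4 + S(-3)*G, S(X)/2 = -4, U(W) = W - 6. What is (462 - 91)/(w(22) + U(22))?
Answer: -371/164 ≈ -2.2622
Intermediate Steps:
U(W) = -6 + W
S(X) = -8 (S(X) = 2*(-4) = -8)
w(G) = -4 - 8*G
(462 - 91)/(w(22) + U(22)) = (462 - 91)/((-4 - 8*22) + (-6 + 22)) = 371/((-4 - 176) + 16) = 371/(-180 + 16) = 371/(-164) = 371*(-1/164) = -371/164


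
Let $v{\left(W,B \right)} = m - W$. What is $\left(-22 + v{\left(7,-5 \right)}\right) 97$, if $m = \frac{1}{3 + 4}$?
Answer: $- \frac{19594}{7} \approx -2799.1$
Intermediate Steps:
$m = \frac{1}{7} \approx 0.14286$
$v{\left(W,B \right)} = \frac{1}{7} - W$
$\left(-22 + v{\left(7,-5 \right)}\right) 97 = \left(-22 + \left(\frac{1}{7} - 7\right)\right) 97 = \left(-22 - \frac{48}{7}\right) 97 = \left(- \frac{202}{7}\right) 97 = - \frac{19594}{7}$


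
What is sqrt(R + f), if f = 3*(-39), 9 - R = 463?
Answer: I*sqrt(571) ≈ 23.896*I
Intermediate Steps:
R = -454 (R = 9 - 1*463 = 9 - 463 = -454)
f = -117
sqrt(R + f) = sqrt(-454 - 117) = sqrt(-571) = I*sqrt(571)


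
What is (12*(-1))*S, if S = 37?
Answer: -444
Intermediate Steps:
(12*(-1))*S = (12*(-1))*37 = -12*37 = -444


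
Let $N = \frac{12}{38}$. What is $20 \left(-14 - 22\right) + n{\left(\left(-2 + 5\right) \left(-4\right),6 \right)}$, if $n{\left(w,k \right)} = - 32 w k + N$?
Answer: $\frac{30102}{19} \approx 1584.3$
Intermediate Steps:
$N = \frac{6}{19}$ ($N = 12 \cdot \frac{1}{38} = \frac{6}{19} \approx 0.31579$)
$n{\left(w,k \right)} = \frac{6}{19} - 32 k w$ ($n{\left(w,k \right)} = - 32 w k + \frac{6}{19} = - 32 k w + \frac{6}{19} = \frac{6}{19} - 32 k w$)
$20 \left(-14 - 22\right) + n{\left(\left(-2 + 5\right) \left(-4\right),6 \right)} = 20 \left(-14 - 22\right) - \left(- \frac{6}{19} + 192 \left(-2 + 5\right) \left(-4\right)\right) = 20 \left(-36\right) - \left(- \frac{6}{19} + 192 \cdot 3 \left(-4\right)\right) = -720 - \left(- \frac{6}{19} + 192 \left(-12\right)\right) = -720 + \left(\frac{6}{19} + 2304\right) = -720 + \frac{43782}{19} = \frac{30102}{19}$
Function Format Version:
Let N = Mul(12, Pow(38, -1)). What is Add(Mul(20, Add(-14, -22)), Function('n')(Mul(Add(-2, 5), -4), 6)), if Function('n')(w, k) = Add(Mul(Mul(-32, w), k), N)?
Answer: Rational(30102, 19) ≈ 1584.3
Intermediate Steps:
N = Rational(6, 19) (N = Mul(12, Rational(1, 38)) = Rational(6, 19) ≈ 0.31579)
Function('n')(w, k) = Add(Rational(6, 19), Mul(-32, k, w)) (Function('n')(w, k) = Add(Mul(Mul(-32, w), k), Rational(6, 19)) = Add(Mul(-32, k, w), Rational(6, 19)) = Add(Rational(6, 19), Mul(-32, k, w)))
Add(Mul(20, Add(-14, -22)), Function('n')(Mul(Add(-2, 5), -4), 6)) = Add(Mul(20, Add(-14, -22)), Add(Rational(6, 19), Mul(-32, 6, Mul(Add(-2, 5), -4)))) = Add(Mul(20, -36), Add(Rational(6, 19), Mul(-32, 6, Mul(3, -4)))) = Add(-720, Add(Rational(6, 19), Mul(-32, 6, -12))) = Add(-720, Add(Rational(6, 19), 2304)) = Add(-720, Rational(43782, 19)) = Rational(30102, 19)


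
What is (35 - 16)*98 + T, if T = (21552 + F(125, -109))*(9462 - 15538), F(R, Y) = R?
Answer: -131707590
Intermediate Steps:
T = -131709452 (T = (21552 + 125)*(9462 - 15538) = 21677*(-6076) = -131709452)
(35 - 16)*98 + T = (35 - 16)*98 - 131709452 = 19*98 - 131709452 = 1862 - 131709452 = -131707590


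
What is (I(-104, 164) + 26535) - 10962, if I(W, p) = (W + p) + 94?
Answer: 15727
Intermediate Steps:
I(W, p) = 94 + W + p
(I(-104, 164) + 26535) - 10962 = ((94 - 104 + 164) + 26535) - 10962 = (154 + 26535) - 10962 = 26689 - 10962 = 15727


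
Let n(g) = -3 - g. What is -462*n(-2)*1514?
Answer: 699468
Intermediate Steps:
-462*n(-2)*1514 = -462*(-3 - 1*(-2))*1514 = -462*(-3 + 2)*1514 = -462*(-1)*1514 = 462*1514 = 699468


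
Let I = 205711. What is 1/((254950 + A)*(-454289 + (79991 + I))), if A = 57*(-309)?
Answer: -1/40011932819 ≈ -2.4993e-11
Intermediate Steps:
A = -17613
1/((254950 + A)*(-454289 + (79991 + I))) = 1/((254950 - 17613)*(-454289 + (79991 + 205711))) = 1/(237337*(-454289 + 285702)) = 1/(237337*(-168587)) = 1/(-40011932819) = -1/40011932819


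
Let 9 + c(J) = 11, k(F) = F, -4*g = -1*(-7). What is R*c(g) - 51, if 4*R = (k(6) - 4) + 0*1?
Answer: -50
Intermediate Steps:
g = -7/4 (g = -(-1)*(-7)/4 = -¼*7 = -7/4 ≈ -1.7500)
c(J) = 2 (c(J) = -9 + 11 = 2)
R = ½ (R = ((6 - 4) + 0*1)/4 = (2 + 0)/4 = (¼)*2 = ½ ≈ 0.50000)
R*c(g) - 51 = (½)*2 - 51 = 1 - 51 = -50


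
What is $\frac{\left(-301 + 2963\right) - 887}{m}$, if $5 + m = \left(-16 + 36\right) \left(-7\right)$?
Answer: $- \frac{355}{29} \approx -12.241$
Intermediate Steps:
$m = -145$ ($m = -5 + \left(-16 + 36\right) \left(-7\right) = -5 + 20 \left(-7\right) = -5 - 140 = -145$)
$\frac{\left(-301 + 2963\right) - 887}{m} = \frac{\left(-301 + 2963\right) - 887}{-145} = \left(2662 - 887\right) \left(- \frac{1}{145}\right) = 1775 \left(- \frac{1}{145}\right) = - \frac{355}{29}$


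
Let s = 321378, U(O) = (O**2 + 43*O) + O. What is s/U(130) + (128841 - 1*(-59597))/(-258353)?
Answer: 452681051/33585890 ≈ 13.478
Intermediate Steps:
U(O) = O**2 + 44*O
s/U(130) + (128841 - 1*(-59597))/(-258353) = 321378/((130*(44 + 130))) + (128841 - 1*(-59597))/(-258353) = 321378/((130*174)) + (128841 + 59597)*(-1/258353) = 321378/22620 + 188438*(-1/258353) = 321378*(1/22620) - 188438/258353 = 1847/130 - 188438/258353 = 452681051/33585890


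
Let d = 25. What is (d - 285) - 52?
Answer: -312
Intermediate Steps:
(d - 285) - 52 = (25 - 285) - 52 = -260 - 52 = -312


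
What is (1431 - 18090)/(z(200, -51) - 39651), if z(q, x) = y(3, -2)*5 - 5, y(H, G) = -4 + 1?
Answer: 16659/39671 ≈ 0.41993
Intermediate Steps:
y(H, G) = -3
z(q, x) = -20 (z(q, x) = -3*5 - 5 = -15 - 5 = -20)
(1431 - 18090)/(z(200, -51) - 39651) = (1431 - 18090)/(-20 - 39651) = -16659/(-39671) = -16659*(-1/39671) = 16659/39671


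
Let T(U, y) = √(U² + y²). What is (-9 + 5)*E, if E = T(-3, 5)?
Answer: -4*√34 ≈ -23.324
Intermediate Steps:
E = √34 (E = √((-3)² + 5²) = √(9 + 25) = √34 ≈ 5.8309)
(-9 + 5)*E = (-9 + 5)*√34 = -4*√34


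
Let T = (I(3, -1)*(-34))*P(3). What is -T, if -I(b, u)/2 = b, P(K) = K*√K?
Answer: -612*√3 ≈ -1060.0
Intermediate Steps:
P(K) = K^(3/2)
I(b, u) = -2*b
T = 612*√3 (T = (-2*3*(-34))*3^(3/2) = (-6*(-34))*(3*√3) = 204*(3*√3) = 612*√3 ≈ 1060.0)
-T = -612*√3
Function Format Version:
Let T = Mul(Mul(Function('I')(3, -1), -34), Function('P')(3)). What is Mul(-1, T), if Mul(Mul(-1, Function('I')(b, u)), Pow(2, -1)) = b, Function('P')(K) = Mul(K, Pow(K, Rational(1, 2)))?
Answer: Mul(-612, Pow(3, Rational(1, 2))) ≈ -1060.0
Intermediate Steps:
Function('P')(K) = Pow(K, Rational(3, 2))
Function('I')(b, u) = Mul(-2, b)
T = Mul(612, Pow(3, Rational(1, 2))) (T = Mul(Mul(Mul(-2, 3), -34), Pow(3, Rational(3, 2))) = Mul(Mul(-6, -34), Mul(3, Pow(3, Rational(1, 2)))) = Mul(204, Mul(3, Pow(3, Rational(1, 2)))) = Mul(612, Pow(3, Rational(1, 2))) ≈ 1060.0)
Mul(-1, T) = Mul(-1, Mul(612, Pow(3, Rational(1, 2)))) = Mul(-612, Pow(3, Rational(1, 2)))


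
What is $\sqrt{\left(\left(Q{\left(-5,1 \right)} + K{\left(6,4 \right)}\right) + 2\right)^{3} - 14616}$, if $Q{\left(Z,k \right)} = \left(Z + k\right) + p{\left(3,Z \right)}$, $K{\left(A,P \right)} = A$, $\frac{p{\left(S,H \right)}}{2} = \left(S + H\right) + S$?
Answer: $120 i \approx 120.0 i$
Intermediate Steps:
$p{\left(S,H \right)} = 2 H + 4 S$ ($p{\left(S,H \right)} = 2 \left(\left(S + H\right) + S\right) = 2 \left(\left(H + S\right) + S\right) = 2 \left(H + 2 S\right) = 2 H + 4 S$)
$Q{\left(Z,k \right)} = 12 + k + 3 Z$ ($Q{\left(Z,k \right)} = \left(Z + k\right) + \left(2 Z + 4 \cdot 3\right) = \left(Z + k\right) + \left(2 Z + 12\right) = \left(Z + k\right) + \left(12 + 2 Z\right) = 12 + k + 3 Z$)
$\sqrt{\left(\left(Q{\left(-5,1 \right)} + K{\left(6,4 \right)}\right) + 2\right)^{3} - 14616} = \sqrt{\left(\left(\left(12 + 1 + 3 \left(-5\right)\right) + 6\right) + 2\right)^{3} - 14616} = \sqrt{\left(\left(\left(12 + 1 - 15\right) + 6\right) + 2\right)^{3} - 14616} = \sqrt{\left(\left(-2 + 6\right) + 2\right)^{3} - 14616} = \sqrt{\left(4 + 2\right)^{3} - 14616} = \sqrt{6^{3} - 14616} = \sqrt{216 - 14616} = \sqrt{-14400} = 120 i$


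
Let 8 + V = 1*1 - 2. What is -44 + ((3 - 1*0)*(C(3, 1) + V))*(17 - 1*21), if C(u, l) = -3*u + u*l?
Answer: 136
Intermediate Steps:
C(u, l) = -3*u + l*u
V = -9 (V = -8 + (1*1 - 2) = -8 + (1 - 2) = -8 - 1 = -9)
-44 + ((3 - 1*0)*(C(3, 1) + V))*(17 - 1*21) = -44 + ((3 - 1*0)*(3*(-3 + 1) - 9))*(17 - 1*21) = -44 + ((3 + 0)*(3*(-2) - 9))*(17 - 21) = -44 + (3*(-6 - 9))*(-4) = -44 + (3*(-15))*(-4) = -44 - 45*(-4) = -44 + 180 = 136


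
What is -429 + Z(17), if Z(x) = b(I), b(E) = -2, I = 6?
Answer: -431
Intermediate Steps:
Z(x) = -2
-429 + Z(17) = -429 - 2 = -431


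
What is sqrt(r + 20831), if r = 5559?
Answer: sqrt(26390) ≈ 162.45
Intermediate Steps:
sqrt(r + 20831) = sqrt(5559 + 20831) = sqrt(26390)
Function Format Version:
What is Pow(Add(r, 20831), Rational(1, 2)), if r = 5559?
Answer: Pow(26390, Rational(1, 2)) ≈ 162.45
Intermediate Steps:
Pow(Add(r, 20831), Rational(1, 2)) = Pow(Add(5559, 20831), Rational(1, 2)) = Pow(26390, Rational(1, 2))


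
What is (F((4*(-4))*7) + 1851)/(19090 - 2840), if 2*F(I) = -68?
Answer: 1817/16250 ≈ 0.11182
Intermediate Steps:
F(I) = -34 (F(I) = (½)*(-68) = -34)
(F((4*(-4))*7) + 1851)/(19090 - 2840) = (-34 + 1851)/(19090 - 2840) = 1817/16250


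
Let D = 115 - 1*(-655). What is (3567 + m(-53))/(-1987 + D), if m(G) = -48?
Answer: -3519/1217 ≈ -2.8915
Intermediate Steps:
D = 770 (D = 115 + 655 = 770)
(3567 + m(-53))/(-1987 + D) = (3567 - 48)/(-1987 + 770) = 3519/(-1217) = 3519*(-1/1217) = -3519/1217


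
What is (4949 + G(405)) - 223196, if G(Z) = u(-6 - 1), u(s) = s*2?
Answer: -218261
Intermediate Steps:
u(s) = 2*s
G(Z) = -14 (G(Z) = 2*(-6 - 1) = 2*(-7) = -14)
(4949 + G(405)) - 223196 = (4949 - 14) - 223196 = 4935 - 223196 = -218261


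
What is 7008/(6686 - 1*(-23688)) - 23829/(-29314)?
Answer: 464607279/445191718 ≈ 1.0436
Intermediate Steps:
7008/(6686 - 1*(-23688)) - 23829/(-29314) = 7008/(6686 + 23688) - 23829*(-1/29314) = 7008/30374 + 23829/29314 = 7008*(1/30374) + 23829/29314 = 3504/15187 + 23829/29314 = 464607279/445191718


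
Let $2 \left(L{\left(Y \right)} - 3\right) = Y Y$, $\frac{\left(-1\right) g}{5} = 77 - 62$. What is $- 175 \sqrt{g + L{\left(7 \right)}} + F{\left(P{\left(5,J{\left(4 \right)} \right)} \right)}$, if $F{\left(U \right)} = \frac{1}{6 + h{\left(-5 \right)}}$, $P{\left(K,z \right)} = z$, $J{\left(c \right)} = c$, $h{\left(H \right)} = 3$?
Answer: $\frac{1}{9} - \frac{175 i \sqrt{190}}{2} \approx 0.11111 - 1206.1 i$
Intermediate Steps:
$g = -75$ ($g = - 5 \left(77 - 62\right) = \left(-5\right) 15 = -75$)
$L{\left(Y \right)} = 3 + \frac{Y^{2}}{2}$ ($L{\left(Y \right)} = 3 + \frac{Y Y}{2} = 3 + \frac{Y^{2}}{2}$)
$F{\left(U \right)} = \frac{1}{9}$ ($F{\left(U \right)} = \frac{1}{6 + 3} = \frac{1}{9}$)
$- 175 \sqrt{g + L{\left(7 \right)}} + F{\left(P{\left(5,J{\left(4 \right)} \right)} \right)} = - 175 \sqrt{-75 + \left(3 + \frac{7^{2}}{2}\right)} + \frac{1}{9} = - 175 \sqrt{-75 + \left(3 + \frac{1}{2} \cdot 49\right)} + \frac{1}{9} = - 175 \sqrt{-75 + \left(3 + \frac{49}{2}\right)} + \frac{1}{9} = - 175 \sqrt{-75 + \frac{55}{2}} + \frac{1}{9} = - 175 \sqrt{- \frac{95}{2}} + \frac{1}{9} = - 175 \frac{i \sqrt{190}}{2} + \frac{1}{9} = - \frac{175 i \sqrt{190}}{2} + \frac{1}{9} = \frac{1}{9} - \frac{175 i \sqrt{190}}{2}$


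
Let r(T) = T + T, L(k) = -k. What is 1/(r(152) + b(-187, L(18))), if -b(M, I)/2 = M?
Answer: 1/678 ≈ 0.0014749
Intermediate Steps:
b(M, I) = -2*M
r(T) = 2*T
1/(r(152) + b(-187, L(18))) = 1/(2*152 - 2*(-187)) = 1/(304 + 374) = 1/678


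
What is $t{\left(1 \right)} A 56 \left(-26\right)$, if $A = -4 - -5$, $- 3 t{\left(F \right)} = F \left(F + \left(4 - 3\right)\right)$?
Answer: $\frac{2912}{3} \approx 970.67$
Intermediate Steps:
$t{\left(F \right)} = - \frac{F \left(1 + F\right)}{3}$ ($t{\left(F \right)} = - \frac{F \left(F + \left(4 - 3\right)\right)}{3} = - \frac{F \left(F + 1\right)}{3} = - \frac{F \left(1 + F\right)}{3}$)
$A = 1$ ($A = -4 + 5 = 1$)
$t{\left(1 \right)} A 56 \left(-26\right) = \left(- \frac{1}{3}\right) 1 \left(1 + 1\right) 1 \cdot 56 \left(-26\right) = \left(- \frac{1}{3}\right) 1 \cdot 2 \cdot 1 \left(-1456\right) = \left(- \frac{2}{3}\right) 1 \left(-1456\right) = \left(- \frac{2}{3}\right) \left(-1456\right) = \frac{2912}{3}$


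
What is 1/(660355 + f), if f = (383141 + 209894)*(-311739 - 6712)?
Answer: -1/188851928430 ≈ -5.2952e-12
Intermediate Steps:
f = -188852588785 (f = 593035*(-318451) = -188852588785)
1/(660355 + f) = 1/(660355 - 188852588785) = 1/(-188851928430) = -1/188851928430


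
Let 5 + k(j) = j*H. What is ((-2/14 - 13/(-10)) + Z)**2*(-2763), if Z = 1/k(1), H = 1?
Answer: -44564427/19600 ≈ -2273.7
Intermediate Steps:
k(j) = -5 + j (k(j) = -5 + j*1 = -5 + j)
Z = -1/4 (Z = 1/(-5 + 1) = 1/(-4) = -1/4 ≈ -0.25000)
((-2/14 - 13/(-10)) + Z)**2*(-2763) = ((-2/14 - 13/(-10)) - 1/4)**2*(-2763) = ((-2*1/14 - 13*(-1/10)) - 1/4)**2*(-2763) = ((-1/7 + 13/10) - 1/4)**2*(-2763) = (81/70 - 1/4)**2*(-2763) = (127/140)**2*(-2763) = (16129/19600)*(-2763) = -44564427/19600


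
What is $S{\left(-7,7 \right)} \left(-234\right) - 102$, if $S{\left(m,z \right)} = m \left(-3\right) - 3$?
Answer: $-4314$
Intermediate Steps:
$S{\left(m,z \right)} = -3 - 3 m$ ($S{\left(m,z \right)} = - 3 m - 3 = -3 - 3 m$)
$S{\left(-7,7 \right)} \left(-234\right) - 102 = \left(-3 - -21\right) \left(-234\right) - 102 = \left(-3 + 21\right) \left(-234\right) - 102 = 18 \left(-234\right) - 102 = -4212 - 102 = -4314$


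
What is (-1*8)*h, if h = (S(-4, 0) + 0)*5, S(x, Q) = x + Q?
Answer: 160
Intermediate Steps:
S(x, Q) = Q + x
h = -20 (h = ((0 - 4) + 0)*5 = (-4 + 0)*5 = -4*5 = -20)
(-1*8)*h = -1*8*(-20) = -8*(-20) = 160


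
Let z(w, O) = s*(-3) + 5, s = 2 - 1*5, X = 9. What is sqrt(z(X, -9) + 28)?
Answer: sqrt(42) ≈ 6.4807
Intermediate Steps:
s = -3 (s = 2 - 5 = -3)
z(w, O) = 14 (z(w, O) = -3*(-3) + 5 = 9 + 5 = 14)
sqrt(z(X, -9) + 28) = sqrt(14 + 28) = sqrt(42)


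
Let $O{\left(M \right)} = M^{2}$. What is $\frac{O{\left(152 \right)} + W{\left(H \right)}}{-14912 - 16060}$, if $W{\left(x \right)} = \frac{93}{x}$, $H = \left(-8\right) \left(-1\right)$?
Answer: $- \frac{184925}{247776} \approx -0.74634$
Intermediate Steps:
$H = 8$
$\frac{O{\left(152 \right)} + W{\left(H \right)}}{-14912 - 16060} = \frac{152^{2} + \frac{93}{8}}{-14912 - 16060} = \frac{23104 + 93 \cdot \frac{1}{8}}{-30972} = \left(23104 + \frac{93}{8}\right) \left(- \frac{1}{30972}\right) = \frac{184925}{8} \left(- \frac{1}{30972}\right) = - \frac{184925}{247776}$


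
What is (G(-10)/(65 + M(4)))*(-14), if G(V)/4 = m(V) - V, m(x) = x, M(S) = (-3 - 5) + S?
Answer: 0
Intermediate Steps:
M(S) = -8 + S
G(V) = 0 (G(V) = 4*(V - V) = 4*0 = 0)
(G(-10)/(65 + M(4)))*(-14) = (0/(65 + (-8 + 4)))*(-14) = (0/(65 - 4))*(-14) = (0/61)*(-14) = ((1/61)*0)*(-14) = 0*(-14) = 0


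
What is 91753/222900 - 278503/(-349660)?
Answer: 2354016817/1948480350 ≈ 1.2081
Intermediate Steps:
91753/222900 - 278503/(-349660) = 91753*(1/222900) - 278503*(-1/349660) = 91753/222900 + 278503/349660 = 2354016817/1948480350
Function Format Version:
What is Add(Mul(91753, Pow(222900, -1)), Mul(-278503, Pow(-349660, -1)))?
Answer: Rational(2354016817, 1948480350) ≈ 1.2081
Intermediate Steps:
Add(Mul(91753, Pow(222900, -1)), Mul(-278503, Pow(-349660, -1))) = Add(Mul(91753, Rational(1, 222900)), Mul(-278503, Rational(-1, 349660))) = Add(Rational(91753, 222900), Rational(278503, 349660)) = Rational(2354016817, 1948480350)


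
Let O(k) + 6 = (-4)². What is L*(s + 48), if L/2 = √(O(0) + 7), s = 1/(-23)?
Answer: 2206*√17/23 ≈ 395.46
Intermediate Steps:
O(k) = 10 (O(k) = -6 + (-4)² = -6 + 16 = 10)
s = -1/23 ≈ -0.043478
L = 2*√17 (L = 2*√(10 + 7) = 2*√17 ≈ 8.2462)
L*(s + 48) = (2*√17)*(-1/23 + 48) = (2*√17)*(1103/23) = 2206*√17/23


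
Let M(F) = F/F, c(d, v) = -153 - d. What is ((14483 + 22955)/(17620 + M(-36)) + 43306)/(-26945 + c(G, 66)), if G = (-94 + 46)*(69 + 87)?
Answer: -381566232/172773905 ≈ -2.2085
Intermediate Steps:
G = -7488 (G = -48*156 = -7488)
M(F) = 1
((14483 + 22955)/(17620 + M(-36)) + 43306)/(-26945 + c(G, 66)) = ((14483 + 22955)/(17620 + 1) + 43306)/(-26945 + (-153 - 1*(-7488))) = (37438/17621 + 43306)/(-26945 + (-153 + 7488)) = (37438*(1/17621) + 43306)/(-26945 + 7335) = (37438/17621 + 43306)/(-19610) = (763132464/17621)*(-1/19610) = -381566232/172773905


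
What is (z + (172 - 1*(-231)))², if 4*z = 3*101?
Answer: 3667225/16 ≈ 2.2920e+5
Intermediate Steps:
z = 303/4 (z = (3*101)/4 = (¼)*303 = 303/4 ≈ 75.750)
(z + (172 - 1*(-231)))² = (303/4 + (172 - 1*(-231)))² = (303/4 + (172 + 231))² = (303/4 + 403)² = (1915/4)² = 3667225/16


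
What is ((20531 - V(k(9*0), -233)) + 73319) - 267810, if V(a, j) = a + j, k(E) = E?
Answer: -173727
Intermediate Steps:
((20531 - V(k(9*0), -233)) + 73319) - 267810 = ((20531 - (9*0 - 233)) + 73319) - 267810 = ((20531 - (0 - 233)) + 73319) - 267810 = ((20531 - 1*(-233)) + 73319) - 267810 = ((20531 + 233) + 73319) - 267810 = (20764 + 73319) - 267810 = 94083 - 267810 = -173727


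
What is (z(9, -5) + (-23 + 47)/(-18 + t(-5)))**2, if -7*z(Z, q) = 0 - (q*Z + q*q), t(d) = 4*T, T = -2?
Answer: 118336/8281 ≈ 14.290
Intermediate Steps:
t(d) = -8 (t(d) = 4*(-2) = -8)
z(Z, q) = q**2/7 + Z*q/7 (z(Z, q) = -(0 - (q*Z + q*q))/7 = -(0 - (Z*q + q**2))/7 = -(0 - (q**2 + Z*q))/7 = -(0 + (-q**2 - Z*q))/7 = -(-q**2 - Z*q)/7 = q**2/7 + Z*q/7)
(z(9, -5) + (-23 + 47)/(-18 + t(-5)))**2 = ((1/7)*(-5)*(9 - 5) + (-23 + 47)/(-18 - 8))**2 = ((1/7)*(-5)*4 + 24/(-26))**2 = (-20/7 + 24*(-1/26))**2 = (-20/7 - 12/13)**2 = (-344/91)**2 = 118336/8281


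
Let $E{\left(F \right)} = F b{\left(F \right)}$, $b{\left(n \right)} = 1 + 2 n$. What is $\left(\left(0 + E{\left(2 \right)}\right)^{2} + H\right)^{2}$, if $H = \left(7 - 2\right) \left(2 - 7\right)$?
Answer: $5625$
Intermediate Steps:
$H = -25$ ($H = 5 \left(-5\right) = -25$)
$E{\left(F \right)} = F \left(1 + 2 F\right)$
$\left(\left(0 + E{\left(2 \right)}\right)^{2} + H\right)^{2} = \left(\left(0 + 2 \left(1 + 2 \cdot 2\right)\right)^{2} - 25\right)^{2} = \left(\left(0 + 2 \left(1 + 4\right)\right)^{2} - 25\right)^{2} = \left(\left(0 + 2 \cdot 5\right)^{2} - 25\right)^{2} = \left(\left(0 + 10\right)^{2} - 25\right)^{2} = \left(10^{2} - 25\right)^{2} = \left(100 - 25\right)^{2} = 75^{2} = 5625$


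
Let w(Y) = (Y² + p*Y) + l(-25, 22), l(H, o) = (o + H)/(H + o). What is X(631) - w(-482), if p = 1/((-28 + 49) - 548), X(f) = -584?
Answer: -122743525/527 ≈ -2.3291e+5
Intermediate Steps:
l(H, o) = 1 (l(H, o) = (H + o)/(H + o) = 1)
p = -1/527 (p = 1/(21 - 548) = 1/(-527) = -1/527 ≈ -0.0018975)
w(Y) = 1 + Y² - Y/527 (w(Y) = (Y² - Y/527) + 1 = 1 + Y² - Y/527)
X(631) - w(-482) = -584 - (1 + (-482)² - 1/527*(-482)) = -584 - (1 + 232324 + 482/527) = -584 - 1*122435757/527 = -584 - 122435757/527 = -122743525/527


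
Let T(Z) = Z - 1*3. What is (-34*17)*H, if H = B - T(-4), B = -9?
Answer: 1156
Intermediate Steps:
T(Z) = -3 + Z (T(Z) = Z - 3 = -3 + Z)
H = -2 (H = -9 - (-3 - 4) = -9 - 1*(-7) = -9 + 7 = -2)
(-34*17)*H = -34*17*(-2) = -578*(-2) = 1156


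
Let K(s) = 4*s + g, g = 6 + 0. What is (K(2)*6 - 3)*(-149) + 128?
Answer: -11941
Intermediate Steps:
g = 6
K(s) = 6 + 4*s (K(s) = 4*s + 6 = 6 + 4*s)
(K(2)*6 - 3)*(-149) + 128 = ((6 + 4*2)*6 - 3)*(-149) + 128 = ((6 + 8)*6 - 3)*(-149) + 128 = (14*6 - 3)*(-149) + 128 = (84 - 3)*(-149) + 128 = 81*(-149) + 128 = -12069 + 128 = -11941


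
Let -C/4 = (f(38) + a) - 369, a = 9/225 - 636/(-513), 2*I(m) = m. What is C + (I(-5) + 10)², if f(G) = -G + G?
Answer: 26113939/17100 ≈ 1527.1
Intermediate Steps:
I(m) = m/2
f(G) = 0
a = 5471/4275 (a = 9*(1/225) - 636*(-1/513) = 1/25 + 212/171 = 5471/4275 ≈ 1.2798)
C = 6288016/4275 (C = -4*((0 + 5471/4275) - 369) = -4*(5471/4275 - 369) = -4*(-1572004/4275) = 6288016/4275 ≈ 1470.9)
C + (I(-5) + 10)² = 6288016/4275 + ((½)*(-5) + 10)² = 6288016/4275 + (-5/2 + 10)² = 6288016/4275 + (15/2)² = 6288016/4275 + 225/4 = 26113939/17100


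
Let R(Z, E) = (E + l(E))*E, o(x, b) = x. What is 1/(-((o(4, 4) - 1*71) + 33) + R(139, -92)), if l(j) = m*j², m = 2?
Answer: -1/1548878 ≈ -6.4563e-7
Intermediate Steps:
l(j) = 2*j²
R(Z, E) = E*(E + 2*E²) (R(Z, E) = (E + 2*E²)*E = E*(E + 2*E²))
1/(-((o(4, 4) - 1*71) + 33) + R(139, -92)) = 1/(-((4 - 1*71) + 33) + (-92)²*(1 + 2*(-92))) = 1/(-((4 - 71) + 33) + 8464*(1 - 184)) = 1/(-(-67 + 33) + 8464*(-183)) = 1/(-1*(-34) - 1548912) = 1/(34 - 1548912) = 1/(-1548878) = -1/1548878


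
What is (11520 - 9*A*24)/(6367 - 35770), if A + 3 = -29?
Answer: -2048/3267 ≈ -0.62687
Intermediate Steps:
A = -32 (A = -3 - 29 = -32)
(11520 - 9*A*24)/(6367 - 35770) = (11520 - 9*(-32)*24)/(6367 - 35770) = (11520 + 288*24)/(-29403) = (11520 + 6912)*(-1/29403) = 18432*(-1/29403) = -2048/3267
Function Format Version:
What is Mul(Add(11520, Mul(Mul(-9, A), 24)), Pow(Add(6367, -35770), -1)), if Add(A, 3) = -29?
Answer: Rational(-2048, 3267) ≈ -0.62687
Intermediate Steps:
A = -32 (A = Add(-3, -29) = -32)
Mul(Add(11520, Mul(Mul(-9, A), 24)), Pow(Add(6367, -35770), -1)) = Mul(Add(11520, Mul(Mul(-9, -32), 24)), Pow(Add(6367, -35770), -1)) = Mul(Add(11520, Mul(288, 24)), Pow(-29403, -1)) = Mul(Add(11520, 6912), Rational(-1, 29403)) = Mul(18432, Rational(-1, 29403)) = Rational(-2048, 3267)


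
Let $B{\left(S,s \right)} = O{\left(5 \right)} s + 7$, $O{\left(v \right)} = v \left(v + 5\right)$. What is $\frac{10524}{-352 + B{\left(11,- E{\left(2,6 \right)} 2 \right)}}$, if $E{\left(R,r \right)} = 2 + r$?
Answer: $- \frac{10524}{1145} \approx -9.1913$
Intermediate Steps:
$O{\left(v \right)} = v \left(5 + v\right)$
$B{\left(S,s \right)} = 7 + 50 s$ ($B{\left(S,s \right)} = 5 \left(5 + 5\right) s + 7 = 5 \cdot 10 s + 7 = 50 s + 7 = 7 + 50 s$)
$\frac{10524}{-352 + B{\left(11,- E{\left(2,6 \right)} 2 \right)}} = \frac{10524}{-352 + \left(7 + 50 - (2 + 6) 2\right)} = \frac{10524}{-352 + \left(7 + 50 \left(-1\right) 8 \cdot 2\right)} = \frac{10524}{-352 + \left(7 + 50 \left(\left(-8\right) 2\right)\right)} = \frac{10524}{-352 + \left(7 + 50 \left(-16\right)\right)} = \frac{10524}{-352 + \left(7 - 800\right)} = \frac{10524}{-352 - 793} = \frac{10524}{-1145} = 10524 \left(- \frac{1}{1145}\right) = - \frac{10524}{1145}$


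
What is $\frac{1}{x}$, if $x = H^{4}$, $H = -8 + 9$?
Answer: $1$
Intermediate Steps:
$H = 1$
$x = 1$ ($x = 1^{4} = 1$)
$\frac{1}{x} = 1^{-1} = 1$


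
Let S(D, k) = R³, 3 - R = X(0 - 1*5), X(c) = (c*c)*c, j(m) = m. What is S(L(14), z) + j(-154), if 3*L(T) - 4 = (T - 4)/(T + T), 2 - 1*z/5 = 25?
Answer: 2096998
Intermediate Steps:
z = -115 (z = 10 - 5*25 = 10 - 125 = -115)
L(T) = 4/3 + (-4 + T)/(6*T) (L(T) = 4/3 + ((T - 4)/(T + T))/3 = 4/3 + ((-4 + T)/((2*T)))/3 = 4/3 + ((-4 + T)*(1/(2*T)))/3 = 4/3 + ((-4 + T)/(2*T))/3 = 4/3 + (-4 + T)/(6*T))
X(c) = c³ (X(c) = c²*c = c³)
R = 128 (R = 3 - (0 - 1*5)³ = 3 - (0 - 5)³ = 3 - 1*(-5)³ = 3 - 1*(-125) = 3 + 125 = 128)
S(D, k) = 2097152 (S(D, k) = 128³ = 2097152)
S(L(14), z) + j(-154) = 2097152 - 154 = 2096998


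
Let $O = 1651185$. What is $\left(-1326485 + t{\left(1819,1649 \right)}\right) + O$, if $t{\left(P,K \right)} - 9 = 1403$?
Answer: $326112$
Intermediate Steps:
$t{\left(P,K \right)} = 1412$ ($t{\left(P,K \right)} = 9 + 1403 = 1412$)
$\left(-1326485 + t{\left(1819,1649 \right)}\right) + O = \left(-1326485 + 1412\right) + 1651185 = -1325073 + 1651185 = 326112$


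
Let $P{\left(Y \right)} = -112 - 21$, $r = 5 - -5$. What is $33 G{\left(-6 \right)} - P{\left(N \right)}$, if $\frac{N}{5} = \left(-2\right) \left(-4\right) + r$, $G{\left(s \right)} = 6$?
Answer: $331$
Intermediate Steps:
$r = 10$ ($r = 5 + 5 = 10$)
$N = 90$ ($N = 5 \left(\left(-2\right) \left(-4\right) + 10\right) = 5 \left(8 + 10\right) = 5 \cdot 18 = 90$)
$P{\left(Y \right)} = -133$ ($P{\left(Y \right)} = -112 - 21 = -133$)
$33 G{\left(-6 \right)} - P{\left(N \right)} = 33 \cdot 6 - -133 = 198 + 133 = 331$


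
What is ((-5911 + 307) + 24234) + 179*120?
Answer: 40110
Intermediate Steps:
((-5911 + 307) + 24234) + 179*120 = (-5604 + 24234) + 21480 = 18630 + 21480 = 40110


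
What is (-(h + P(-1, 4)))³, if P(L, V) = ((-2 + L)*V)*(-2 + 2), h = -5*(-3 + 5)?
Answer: 1000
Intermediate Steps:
h = -10 (h = -5*2 = -10)
P(L, V) = 0 (P(L, V) = (V*(-2 + L))*0 = 0)
(-(h + P(-1, 4)))³ = (-(-10 + 0))³ = (-1*(-10))³ = 10³ = 1000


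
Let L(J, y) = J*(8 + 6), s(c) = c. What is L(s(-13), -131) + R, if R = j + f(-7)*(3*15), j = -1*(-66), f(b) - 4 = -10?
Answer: -386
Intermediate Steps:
f(b) = -6 (f(b) = 4 - 10 = -6)
j = 66
R = -204 (R = 66 - 18*15 = 66 - 6*45 = 66 - 270 = -204)
L(J, y) = 14*J (L(J, y) = J*14 = 14*J)
L(s(-13), -131) + R = 14*(-13) - 204 = -182 - 204 = -386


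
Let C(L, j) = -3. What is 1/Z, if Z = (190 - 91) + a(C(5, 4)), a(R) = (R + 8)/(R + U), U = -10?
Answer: 13/1282 ≈ 0.010140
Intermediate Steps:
a(R) = (8 + R)/(-10 + R) (a(R) = (R + 8)/(R - 10) = (8 + R)/(-10 + R))
Z = 1282/13 (Z = (190 - 91) + (8 - 3)/(-10 - 3) = 99 + 5/(-13) = 99 - 1/13*5 = 99 - 5/13 = 1282/13 ≈ 98.615)
1/Z = 1/(1282/13) = 13/1282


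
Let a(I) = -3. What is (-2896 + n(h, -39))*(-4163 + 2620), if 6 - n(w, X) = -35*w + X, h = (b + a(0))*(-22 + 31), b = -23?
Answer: 17036263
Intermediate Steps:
h = -234 (h = (-23 - 3)*(-22 + 31) = -26*9 = -234)
n(w, X) = 6 - X + 35*w (n(w, X) = 6 - (-35*w + X) = 6 - (X - 35*w) = 6 + (-X + 35*w) = 6 - X + 35*w)
(-2896 + n(h, -39))*(-4163 + 2620) = (-2896 + (6 - 1*(-39) + 35*(-234)))*(-4163 + 2620) = (-2896 + (6 + 39 - 8190))*(-1543) = (-2896 - 8145)*(-1543) = -11041*(-1543) = 17036263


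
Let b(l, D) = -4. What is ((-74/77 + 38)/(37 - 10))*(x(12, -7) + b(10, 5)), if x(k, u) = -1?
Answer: -14260/2079 ≈ -6.8591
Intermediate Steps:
((-74/77 + 38)/(37 - 10))*(x(12, -7) + b(10, 5)) = ((-74/77 + 38)/(37 - 10))*(-1 - 4) = ((-74*1/77 + 38)/27)*(-5) = ((-74/77 + 38)*(1/27))*(-5) = ((2852/77)*(1/27))*(-5) = (2852/2079)*(-5) = -14260/2079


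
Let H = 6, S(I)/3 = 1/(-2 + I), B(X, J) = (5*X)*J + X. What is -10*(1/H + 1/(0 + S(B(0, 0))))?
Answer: 5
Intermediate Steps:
B(X, J) = X + 5*J*X (B(X, J) = 5*J*X + X = X + 5*J*X)
S(I) = 3/(-2 + I)
-10*(1/H + 1/(0 + S(B(0, 0)))) = -10*(1/6 + 1/(0 + 3/(-2 + 0*(1 + 5*0)))) = -10*(⅙ + 1/(0 + 3/(-2 + 0*(1 + 0)))) = -10*(⅙ + 1/(0 + 3/(-2 + 0*1))) = -10*(⅙ + 1/(0 + 3/(-2 + 0))) = -10*(⅙ + 1/(0 + 3/(-2))) = -10*(⅙ + 1/(0 + 3*(-½))) = -10*(⅙ + 1/(0 - 3/2)) = -10*(⅙ + 1/(-3/2)) = -10*(⅙ - ⅔) = -10*(-½) = 5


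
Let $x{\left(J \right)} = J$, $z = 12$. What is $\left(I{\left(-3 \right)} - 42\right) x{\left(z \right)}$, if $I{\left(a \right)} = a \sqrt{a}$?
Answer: $-504 - 36 i \sqrt{3} \approx -504.0 - 62.354 i$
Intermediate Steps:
$I{\left(a \right)} = a^{\frac{3}{2}}$
$\left(I{\left(-3 \right)} - 42\right) x{\left(z \right)} = \left(\left(-3\right)^{\frac{3}{2}} - 42\right) 12 = \left(- 3 i \sqrt{3} - 42\right) 12 = \left(-42 - 3 i \sqrt{3}\right) 12 = -504 - 36 i \sqrt{3}$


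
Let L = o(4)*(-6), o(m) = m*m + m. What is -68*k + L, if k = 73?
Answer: -5084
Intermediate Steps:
o(m) = m + m² (o(m) = m² + m = m + m²)
L = -120 (L = (4*(1 + 4))*(-6) = (4*5)*(-6) = 20*(-6) = -120)
-68*k + L = -68*73 - 120 = -4964 - 120 = -5084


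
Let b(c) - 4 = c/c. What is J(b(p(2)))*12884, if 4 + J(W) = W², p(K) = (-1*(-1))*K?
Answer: 270564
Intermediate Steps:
p(K) = K (p(K) = 1*K = K)
b(c) = 5 (b(c) = 4 + c/c = 4 + 1 = 5)
J(W) = -4 + W²
J(b(p(2)))*12884 = (-4 + 5²)*12884 = (-4 + 25)*12884 = 21*12884 = 270564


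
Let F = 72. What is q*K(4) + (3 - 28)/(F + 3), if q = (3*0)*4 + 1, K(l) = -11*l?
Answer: -133/3 ≈ -44.333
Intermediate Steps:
q = 1 (q = 0*4 + 1 = 0 + 1 = 1)
q*K(4) + (3 - 28)/(F + 3) = 1*(-11*4) + (3 - 28)/(72 + 3) = 1*(-44) - 25/75 = -44 - 25*1/75 = -44 - 1/3 = -133/3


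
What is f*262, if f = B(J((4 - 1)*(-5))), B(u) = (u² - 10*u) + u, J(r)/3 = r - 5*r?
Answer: 8064360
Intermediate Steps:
J(r) = -12*r (J(r) = 3*(r - 5*r) = 3*(-4*r) = -12*r)
B(u) = u² - 9*u
f = 30780 (f = (-12*(4 - 1)*(-5))*(-9 - 12*(4 - 1)*(-5)) = (-36*(-5))*(-9 - 36*(-5)) = (-12*(-15))*(-9 - 12*(-15)) = 180*(-9 + 180) = 180*171 = 30780)
f*262 = 30780*262 = 8064360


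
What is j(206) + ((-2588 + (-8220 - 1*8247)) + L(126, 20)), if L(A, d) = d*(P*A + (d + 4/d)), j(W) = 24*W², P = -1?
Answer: 997293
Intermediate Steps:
L(A, d) = d*(d - A + 4/d) (L(A, d) = d*(-A + (d + 4/d)) = d*(d - A + 4/d))
j(206) + ((-2588 + (-8220 - 1*8247)) + L(126, 20)) = 24*206² + ((-2588 + (-8220 - 1*8247)) + (4 + 20² - 1*126*20)) = 24*42436 + ((-2588 + (-8220 - 8247)) + (4 + 400 - 2520)) = 1018464 + ((-2588 - 16467) - 2116) = 1018464 + (-19055 - 2116) = 1018464 - 21171 = 997293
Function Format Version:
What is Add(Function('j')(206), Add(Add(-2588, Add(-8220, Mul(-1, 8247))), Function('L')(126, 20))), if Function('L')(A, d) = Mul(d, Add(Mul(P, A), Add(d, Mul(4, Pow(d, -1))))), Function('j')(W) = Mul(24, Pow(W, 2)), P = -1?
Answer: 997293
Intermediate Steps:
Function('L')(A, d) = Mul(d, Add(d, Mul(-1, A), Mul(4, Pow(d, -1)))) (Function('L')(A, d) = Mul(d, Add(Mul(-1, A), Add(d, Mul(4, Pow(d, -1))))) = Mul(d, Add(d, Mul(-1, A), Mul(4, Pow(d, -1)))))
Add(Function('j')(206), Add(Add(-2588, Add(-8220, Mul(-1, 8247))), Function('L')(126, 20))) = Add(Mul(24, Pow(206, 2)), Add(Add(-2588, Add(-8220, Mul(-1, 8247))), Add(4, Pow(20, 2), Mul(-1, 126, 20)))) = Add(Mul(24, 42436), Add(Add(-2588, Add(-8220, -8247)), Add(4, 400, -2520))) = Add(1018464, Add(Add(-2588, -16467), -2116)) = Add(1018464, Add(-19055, -2116)) = Add(1018464, -21171) = 997293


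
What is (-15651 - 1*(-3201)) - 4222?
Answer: -16672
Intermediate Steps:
(-15651 - 1*(-3201)) - 4222 = (-15651 + 3201) - 4222 = -12450 - 4222 = -16672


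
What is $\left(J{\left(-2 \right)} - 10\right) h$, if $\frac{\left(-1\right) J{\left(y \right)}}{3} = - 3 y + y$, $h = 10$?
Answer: $-220$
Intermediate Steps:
$J{\left(y \right)} = 6 y$ ($J{\left(y \right)} = - 3 \left(- 3 y + y\right) = - 3 \left(- 2 y\right) = 6 y$)
$\left(J{\left(-2 \right)} - 10\right) h = \left(6 \left(-2\right) - 10\right) 10 = \left(-12 - 10\right) 10 = \left(-22\right) 10 = -220$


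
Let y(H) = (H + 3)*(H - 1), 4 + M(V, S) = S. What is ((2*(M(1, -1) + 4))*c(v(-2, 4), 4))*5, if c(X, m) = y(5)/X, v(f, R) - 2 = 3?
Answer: -64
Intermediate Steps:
M(V, S) = -4 + S
y(H) = (-1 + H)*(3 + H) (y(H) = (3 + H)*(-1 + H) = (-1 + H)*(3 + H))
v(f, R) = 5 (v(f, R) = 2 + 3 = 5)
c(X, m) = 32/X (c(X, m) = (-3 + 5² + 2*5)/X = (-3 + 25 + 10)/X = 32/X)
((2*(M(1, -1) + 4))*c(v(-2, 4), 4))*5 = ((2*((-4 - 1) + 4))*(32/5))*5 = ((2*(-5 + 4))*(32*(⅕)))*5 = ((2*(-1))*(32/5))*5 = -2*32/5*5 = -64/5*5 = -64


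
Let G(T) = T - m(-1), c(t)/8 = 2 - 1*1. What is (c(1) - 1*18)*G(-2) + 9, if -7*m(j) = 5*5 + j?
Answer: -37/7 ≈ -5.2857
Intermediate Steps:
m(j) = -25/7 - j/7 (m(j) = -(5*5 + j)/7 = -(25 + j)/7 = -25/7 - j/7)
c(t) = 8 (c(t) = 8*(2 - 1*1) = 8*(2 - 1) = 8*1 = 8)
G(T) = 24/7 + T (G(T) = T - (-25/7 - ⅐*(-1)) = T - (-25/7 + ⅐) = T - 1*(-24/7) = T + 24/7 = 24/7 + T)
(c(1) - 1*18)*G(-2) + 9 = (8 - 1*18)*(24/7 - 2) + 9 = (8 - 18)*(10/7) + 9 = -10*10/7 + 9 = -100/7 + 9 = -37/7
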